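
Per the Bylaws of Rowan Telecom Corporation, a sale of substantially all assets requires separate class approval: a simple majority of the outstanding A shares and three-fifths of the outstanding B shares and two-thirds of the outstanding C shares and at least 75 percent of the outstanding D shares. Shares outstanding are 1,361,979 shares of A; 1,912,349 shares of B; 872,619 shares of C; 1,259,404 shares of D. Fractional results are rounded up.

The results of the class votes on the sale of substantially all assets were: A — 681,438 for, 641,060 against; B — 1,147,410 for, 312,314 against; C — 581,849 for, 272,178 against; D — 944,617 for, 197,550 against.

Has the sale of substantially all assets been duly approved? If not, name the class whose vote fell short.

A: a majority of 1361979 is 680990; 680,990 required, 681,438 in favor — approved.
B: 3/5 of 1912349 = 1147409.40, rounded up to 1147410; 1,147,410 required, 1,147,410 in favor — approved.
C: 2/3 of 872619 = 581746; 581,746 required, 581,849 in favor — approved.
D: 3/4 of 1259404 = 944553; 944,553 required, 944,617 in favor — approved.

Approved — every class gave the required vote.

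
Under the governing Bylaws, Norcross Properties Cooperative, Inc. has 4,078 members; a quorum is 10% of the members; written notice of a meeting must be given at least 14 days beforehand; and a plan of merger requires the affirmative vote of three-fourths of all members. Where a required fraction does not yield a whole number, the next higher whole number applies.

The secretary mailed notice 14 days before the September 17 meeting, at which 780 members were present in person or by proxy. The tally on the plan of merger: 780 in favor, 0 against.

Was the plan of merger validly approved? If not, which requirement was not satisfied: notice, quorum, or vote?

Invalid — vote requirement not satisfied.

Notice: 14 days given; 14 required. Satisfied.
Quorum: 10% of 4,078 = 407.80, rounded up to 408; 780 present. Satisfied.
Vote: requires three-fourths of all members (4,078); 3/4 of 4078 = 3058.50, rounded up to 3059, so 3,059 needed; 780 in favor. Not satisfied.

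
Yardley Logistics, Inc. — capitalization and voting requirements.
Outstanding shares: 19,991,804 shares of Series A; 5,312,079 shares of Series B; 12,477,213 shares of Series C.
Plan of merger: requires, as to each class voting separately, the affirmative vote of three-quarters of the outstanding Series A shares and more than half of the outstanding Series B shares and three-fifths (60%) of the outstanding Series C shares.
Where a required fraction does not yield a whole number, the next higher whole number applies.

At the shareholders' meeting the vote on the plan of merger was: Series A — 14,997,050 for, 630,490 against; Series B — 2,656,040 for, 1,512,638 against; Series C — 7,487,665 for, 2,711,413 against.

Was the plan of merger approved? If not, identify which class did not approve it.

Series A: 3/4 of 19991804 = 14993853; 14,993,853 required, 14,997,050 in favor — approved.
Series B: a majority of 5312079 is 2656040; 2,656,040 required, 2,656,040 in favor — approved.
Series C: 3/5 of 12477213 = 7486327.80, rounded up to 7486328; 7,486,328 required, 7,487,665 in favor — approved.

Approved — every class gave the required vote.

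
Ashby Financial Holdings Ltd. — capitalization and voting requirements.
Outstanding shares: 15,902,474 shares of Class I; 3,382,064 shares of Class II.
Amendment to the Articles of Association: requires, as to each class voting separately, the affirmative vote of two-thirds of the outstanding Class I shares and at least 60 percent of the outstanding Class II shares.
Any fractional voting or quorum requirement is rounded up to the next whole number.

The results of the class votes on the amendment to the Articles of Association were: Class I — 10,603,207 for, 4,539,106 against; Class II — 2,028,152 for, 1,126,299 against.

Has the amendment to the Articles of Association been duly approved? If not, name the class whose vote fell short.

Not approved — the Class II shares did not give the required vote.

Class I: 2/3 of 15902474 = 10601649.33, rounded up to 10601650; 10,601,650 required, 10,603,207 in favor — approved.
Class II: 3/5 of 3382064 = 2029238.40, rounded up to 2029239; 2,029,239 required, 2,028,152 in favor — not approved.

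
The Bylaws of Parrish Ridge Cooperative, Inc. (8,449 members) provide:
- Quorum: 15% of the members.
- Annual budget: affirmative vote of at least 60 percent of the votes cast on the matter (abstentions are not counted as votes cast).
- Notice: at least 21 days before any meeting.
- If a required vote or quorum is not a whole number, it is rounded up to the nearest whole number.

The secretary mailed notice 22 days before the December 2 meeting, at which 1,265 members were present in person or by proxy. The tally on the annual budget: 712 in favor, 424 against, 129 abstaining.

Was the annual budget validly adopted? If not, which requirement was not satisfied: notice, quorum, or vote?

Notice: 22 days given; 21 required. Satisfied.
Quorum: 15% of 8,449 = 1,267.35, rounded up to 1,268; 1,265 present. Not satisfied.
Vote: requires three-fifths of the votes cast (1,265 − 129 abstaining = 1,136); 3/5 of 1136 = 681.60, rounded up to 682, so 682 needed; 712 in favor. Satisfied.

Invalid — quorum requirement not satisfied.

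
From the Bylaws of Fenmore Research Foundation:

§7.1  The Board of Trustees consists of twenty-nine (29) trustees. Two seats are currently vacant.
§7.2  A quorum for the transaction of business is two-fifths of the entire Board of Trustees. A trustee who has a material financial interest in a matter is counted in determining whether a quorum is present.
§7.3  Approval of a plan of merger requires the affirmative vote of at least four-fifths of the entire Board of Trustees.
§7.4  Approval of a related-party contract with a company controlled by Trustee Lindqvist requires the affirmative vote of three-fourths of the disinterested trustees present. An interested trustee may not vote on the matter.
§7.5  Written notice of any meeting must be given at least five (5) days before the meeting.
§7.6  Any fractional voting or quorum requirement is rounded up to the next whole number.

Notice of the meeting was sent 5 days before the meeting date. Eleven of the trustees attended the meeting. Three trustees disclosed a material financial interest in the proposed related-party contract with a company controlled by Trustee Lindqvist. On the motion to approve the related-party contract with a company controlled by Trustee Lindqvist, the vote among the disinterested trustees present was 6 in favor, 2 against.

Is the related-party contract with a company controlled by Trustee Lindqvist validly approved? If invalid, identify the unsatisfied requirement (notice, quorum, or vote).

Invalid — quorum requirement not satisfied.

Notice: 5 days given; 5 required (5 ≥ 5). Satisfied.
Quorum: 11 present (interested trustees count toward quorum); quorum is 12. Not satisfied.
Vote: the related-party contract with a company controlled by Trustee Lindqvist requires three-fourths of the disinterested trustees present (11 − 3 = 8). 3/4 of 8 = 6, so 6 affirmative votes are needed; 6 voted in favor. Satisfied. (Moot — without a quorum no business can be validly transacted.)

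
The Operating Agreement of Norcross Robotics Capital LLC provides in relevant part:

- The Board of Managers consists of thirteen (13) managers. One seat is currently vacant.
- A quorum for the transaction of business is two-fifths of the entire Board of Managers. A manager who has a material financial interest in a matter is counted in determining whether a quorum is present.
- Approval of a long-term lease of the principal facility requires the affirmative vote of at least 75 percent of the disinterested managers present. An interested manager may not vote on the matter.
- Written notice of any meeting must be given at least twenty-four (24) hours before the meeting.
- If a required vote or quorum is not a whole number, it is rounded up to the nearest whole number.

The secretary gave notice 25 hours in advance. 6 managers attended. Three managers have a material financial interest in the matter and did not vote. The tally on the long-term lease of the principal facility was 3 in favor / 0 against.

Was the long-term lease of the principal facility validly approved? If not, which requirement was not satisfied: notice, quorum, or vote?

Notice: 25 hours given; 24 required (25 ≥ 24). Satisfied.
Quorum: 6 present (interested managers count toward quorum); quorum is 6. Satisfied.
Vote: the long-term lease of the principal facility requires three-fourths of the disinterested managers present (6 − 3 = 3). 3/4 of 3 = 2.25, rounded up to 3, so 3 affirmative votes are needed; 3 voted in favor. Satisfied.

Valid — all requirements satisfied.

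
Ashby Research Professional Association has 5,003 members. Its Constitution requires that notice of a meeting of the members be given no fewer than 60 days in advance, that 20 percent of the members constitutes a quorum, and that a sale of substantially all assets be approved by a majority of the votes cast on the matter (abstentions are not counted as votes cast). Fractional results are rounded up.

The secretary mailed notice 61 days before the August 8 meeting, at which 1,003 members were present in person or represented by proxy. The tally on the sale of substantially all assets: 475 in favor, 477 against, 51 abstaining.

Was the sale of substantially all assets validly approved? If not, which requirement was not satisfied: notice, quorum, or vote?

Invalid — vote requirement not satisfied.

Notice: 61 days given; 60 required. Satisfied.
Quorum: 20% of 5,003 = 1,000.60, rounded up to 1,001; 1,003 present. Satisfied.
Vote: requires a majority of the votes cast (1,003 − 51 abstaining = 952); a majority of 952 is 477, so 477 needed; 475 in favor. Not satisfied.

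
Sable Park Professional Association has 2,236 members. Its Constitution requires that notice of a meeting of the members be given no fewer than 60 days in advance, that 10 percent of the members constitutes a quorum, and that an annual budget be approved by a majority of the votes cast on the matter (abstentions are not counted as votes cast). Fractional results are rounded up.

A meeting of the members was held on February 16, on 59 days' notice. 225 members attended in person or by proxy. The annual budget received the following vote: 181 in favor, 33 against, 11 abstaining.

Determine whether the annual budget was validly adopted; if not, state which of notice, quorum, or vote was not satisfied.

Notice: 59 days given; 60 required. Not satisfied.
Quorum: 10% of 2,236 = 223.60, rounded up to 224; 225 present. Satisfied.
Vote: requires a majority of the votes cast (225 − 11 abstaining = 214); a majority of 214 is 108, so 108 needed; 181 in favor. Satisfied.

Invalid — notice requirement not satisfied.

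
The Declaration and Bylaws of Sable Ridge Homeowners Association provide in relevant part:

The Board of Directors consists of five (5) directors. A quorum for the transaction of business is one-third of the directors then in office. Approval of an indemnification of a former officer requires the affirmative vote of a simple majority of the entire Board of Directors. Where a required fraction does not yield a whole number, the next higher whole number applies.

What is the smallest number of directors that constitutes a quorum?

1/3 of 5 = 1.67, rounded up to 2.

2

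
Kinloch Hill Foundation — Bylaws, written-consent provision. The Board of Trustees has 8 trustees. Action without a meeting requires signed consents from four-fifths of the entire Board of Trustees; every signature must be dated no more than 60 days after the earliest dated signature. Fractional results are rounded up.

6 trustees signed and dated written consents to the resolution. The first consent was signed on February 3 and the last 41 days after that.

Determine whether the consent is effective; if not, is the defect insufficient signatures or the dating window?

Signatures required: four-fifths of 8 — 4/5 of 8 = 6.40, rounded up to 7, so 7 needed; 6 signed. Insufficient.
Dating window: the latest signature is 41 days after the earliest; the limit is 60 days. Within the window.

Not effective — insufficient signatures.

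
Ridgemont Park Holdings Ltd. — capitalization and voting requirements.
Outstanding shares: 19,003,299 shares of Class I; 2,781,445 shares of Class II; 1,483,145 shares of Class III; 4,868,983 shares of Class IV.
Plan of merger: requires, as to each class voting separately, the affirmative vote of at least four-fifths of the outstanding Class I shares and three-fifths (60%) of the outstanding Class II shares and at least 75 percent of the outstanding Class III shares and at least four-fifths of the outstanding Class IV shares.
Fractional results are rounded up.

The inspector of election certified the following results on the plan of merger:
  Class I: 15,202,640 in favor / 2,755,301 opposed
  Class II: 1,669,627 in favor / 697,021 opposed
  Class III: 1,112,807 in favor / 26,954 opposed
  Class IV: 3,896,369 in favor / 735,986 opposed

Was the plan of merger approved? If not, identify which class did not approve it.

Class I: 4/5 of 19003299 = 15202639.20, rounded up to 15202640; 15,202,640 required, 15,202,640 in favor — approved.
Class II: 3/5 of 2781445 = 1668867; 1,668,867 required, 1,669,627 in favor — approved.
Class III: 3/4 of 1483145 = 1112358.75, rounded up to 1112359; 1,112,359 required, 1,112,807 in favor — approved.
Class IV: 4/5 of 4868983 = 3895186.40, rounded up to 3895187; 3,895,187 required, 3,896,369 in favor — approved.

Approved — every class gave the required vote.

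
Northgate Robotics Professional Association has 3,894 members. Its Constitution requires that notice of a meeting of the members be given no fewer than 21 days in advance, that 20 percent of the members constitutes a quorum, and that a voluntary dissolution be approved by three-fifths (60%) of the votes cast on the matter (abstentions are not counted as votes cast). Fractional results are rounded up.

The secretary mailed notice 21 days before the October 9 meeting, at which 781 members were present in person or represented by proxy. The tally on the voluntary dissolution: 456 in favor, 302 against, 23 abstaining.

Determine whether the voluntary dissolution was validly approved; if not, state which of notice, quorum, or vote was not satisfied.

Notice: 21 days given; 21 required. Satisfied.
Quorum: 20% of 3,894 = 778.80, rounded up to 779; 781 present. Satisfied.
Vote: requires three-fifths of the votes cast (781 − 23 abstaining = 758); 3/5 of 758 = 454.80, rounded up to 455, so 455 needed; 456 in favor. Satisfied.

Valid — all requirements satisfied.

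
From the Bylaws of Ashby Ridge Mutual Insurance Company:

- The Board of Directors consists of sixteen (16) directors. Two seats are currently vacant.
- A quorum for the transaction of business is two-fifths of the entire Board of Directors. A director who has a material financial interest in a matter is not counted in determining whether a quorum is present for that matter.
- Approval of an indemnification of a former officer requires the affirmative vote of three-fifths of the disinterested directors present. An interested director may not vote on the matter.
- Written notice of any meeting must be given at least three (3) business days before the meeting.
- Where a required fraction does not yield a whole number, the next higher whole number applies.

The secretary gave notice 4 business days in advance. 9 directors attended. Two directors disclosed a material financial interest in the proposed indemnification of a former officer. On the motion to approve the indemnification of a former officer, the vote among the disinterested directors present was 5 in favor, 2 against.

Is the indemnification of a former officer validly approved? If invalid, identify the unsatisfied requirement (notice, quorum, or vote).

Notice: 4 business days given; 3 required (4 ≥ 3). Satisfied.
Quorum: 9 present, but the 2 interested directors do not count, leaving 7. Quorum is 7. Satisfied.
Vote: the indemnification of a former officer requires three-fifths of the disinterested directors present (9 − 2 = 7). 3/5 of 7 = 4.20, rounded up to 5, so 5 affirmative votes are needed; 5 voted in favor. Satisfied.

Valid — all requirements satisfied.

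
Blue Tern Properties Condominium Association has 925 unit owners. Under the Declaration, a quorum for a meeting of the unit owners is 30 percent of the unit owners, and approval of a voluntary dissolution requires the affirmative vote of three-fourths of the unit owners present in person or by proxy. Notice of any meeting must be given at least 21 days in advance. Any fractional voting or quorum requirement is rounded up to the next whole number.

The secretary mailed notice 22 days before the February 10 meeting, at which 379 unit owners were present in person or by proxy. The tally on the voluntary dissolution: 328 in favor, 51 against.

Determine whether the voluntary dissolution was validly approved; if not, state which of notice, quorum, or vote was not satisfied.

Valid — all requirements satisfied.

Notice: 22 days given; 21 required. Satisfied.
Quorum: 30% of 925 = 277.50, rounded up to 278; 379 present. Satisfied.
Vote: requires three-fourths of those present (379); 3/4 of 379 = 284.25, rounded up to 285, so 285 needed; 328 in favor. Satisfied.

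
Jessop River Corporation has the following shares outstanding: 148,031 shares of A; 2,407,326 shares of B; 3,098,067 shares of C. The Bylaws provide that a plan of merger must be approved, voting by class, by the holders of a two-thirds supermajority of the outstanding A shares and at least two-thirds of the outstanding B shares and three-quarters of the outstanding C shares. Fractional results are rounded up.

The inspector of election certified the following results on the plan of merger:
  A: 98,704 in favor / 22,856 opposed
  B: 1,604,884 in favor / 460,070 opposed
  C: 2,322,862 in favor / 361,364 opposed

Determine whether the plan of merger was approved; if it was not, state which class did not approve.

A: 2/3 of 148031 = 98687.33, rounded up to 98688; 98,688 required, 98,704 in favor — approved.
B: 2/3 of 2407326 = 1604884; 1,604,884 required, 1,604,884 in favor — approved.
C: 3/4 of 3098067 = 2323550.25, rounded up to 2323551; 2,323,551 required, 2,322,862 in favor — not approved.

Not approved — the C shares did not give the required vote.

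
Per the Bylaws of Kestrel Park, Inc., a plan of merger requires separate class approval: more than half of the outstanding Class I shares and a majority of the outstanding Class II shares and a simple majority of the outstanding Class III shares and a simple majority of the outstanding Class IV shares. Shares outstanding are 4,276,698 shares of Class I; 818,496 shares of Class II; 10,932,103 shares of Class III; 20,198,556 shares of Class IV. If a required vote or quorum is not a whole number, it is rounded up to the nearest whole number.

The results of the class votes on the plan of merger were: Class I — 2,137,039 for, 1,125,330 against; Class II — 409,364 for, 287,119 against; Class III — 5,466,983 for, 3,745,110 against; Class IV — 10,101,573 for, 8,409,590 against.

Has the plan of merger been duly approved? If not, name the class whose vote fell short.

Class I: a majority of 4276698 is 2138350; 2,138,350 required, 2,137,039 in favor — not approved.
Class II: a majority of 818496 is 409249; 409,249 required, 409,364 in favor — approved.
Class III: a majority of 10932103 is 5466052; 5,466,052 required, 5,466,983 in favor — approved.
Class IV: a majority of 20198556 is 10099279; 10,099,279 required, 10,101,573 in favor — approved.

Not approved — the Class I shares did not give the required vote.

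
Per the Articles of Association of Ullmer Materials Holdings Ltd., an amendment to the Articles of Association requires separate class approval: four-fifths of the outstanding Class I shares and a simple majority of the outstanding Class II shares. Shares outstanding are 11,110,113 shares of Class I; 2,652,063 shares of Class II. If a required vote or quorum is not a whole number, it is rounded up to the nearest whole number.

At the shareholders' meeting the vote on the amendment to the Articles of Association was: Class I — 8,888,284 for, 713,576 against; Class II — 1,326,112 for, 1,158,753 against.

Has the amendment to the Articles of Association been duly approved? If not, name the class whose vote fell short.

Approved — every class gave the required vote.

Class I: 4/5 of 11110113 = 8888090.40, rounded up to 8888091; 8,888,091 required, 8,888,284 in favor — approved.
Class II: a majority of 2652063 is 1326032; 1,326,032 required, 1,326,112 in favor — approved.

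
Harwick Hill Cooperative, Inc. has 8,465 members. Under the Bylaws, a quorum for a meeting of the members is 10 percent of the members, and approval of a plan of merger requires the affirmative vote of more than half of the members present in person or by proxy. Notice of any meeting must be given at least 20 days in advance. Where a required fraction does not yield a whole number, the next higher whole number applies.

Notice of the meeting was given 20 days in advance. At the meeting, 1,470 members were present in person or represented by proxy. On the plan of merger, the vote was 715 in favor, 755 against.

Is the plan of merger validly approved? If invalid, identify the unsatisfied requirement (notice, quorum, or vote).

Notice: 20 days given; 20 required. Satisfied.
Quorum: 10% of 8,465 = 846.50, rounded up to 847; 1,470 present. Satisfied.
Vote: requires a majority of those present (1,470); a majority of 1470 is 736, so 736 needed; 715 in favor. Not satisfied.

Invalid — vote requirement not satisfied.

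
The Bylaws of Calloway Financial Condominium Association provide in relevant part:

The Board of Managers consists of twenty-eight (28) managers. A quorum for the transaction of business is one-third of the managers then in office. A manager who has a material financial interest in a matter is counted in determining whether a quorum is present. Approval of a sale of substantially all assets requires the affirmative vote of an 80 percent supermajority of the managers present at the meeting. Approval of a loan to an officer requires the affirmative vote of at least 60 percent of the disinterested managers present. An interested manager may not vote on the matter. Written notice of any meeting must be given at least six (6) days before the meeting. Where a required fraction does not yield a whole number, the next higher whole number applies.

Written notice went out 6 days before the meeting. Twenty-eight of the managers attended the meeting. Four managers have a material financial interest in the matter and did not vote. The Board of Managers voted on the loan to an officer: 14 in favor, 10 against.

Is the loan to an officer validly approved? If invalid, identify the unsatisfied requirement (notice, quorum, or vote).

Invalid — vote requirement not satisfied.

Notice: 6 days given; 6 required (6 ≥ 6). Satisfied.
Quorum: 28 present (interested managers count toward quorum); quorum is 10. Satisfied.
Vote: the loan to an officer requires three-fifths of the disinterested managers present (28 − 4 = 24). 3/5 of 24 = 14.40, rounded up to 15, so 15 affirmative votes are needed; 14 voted in favor. Not satisfied.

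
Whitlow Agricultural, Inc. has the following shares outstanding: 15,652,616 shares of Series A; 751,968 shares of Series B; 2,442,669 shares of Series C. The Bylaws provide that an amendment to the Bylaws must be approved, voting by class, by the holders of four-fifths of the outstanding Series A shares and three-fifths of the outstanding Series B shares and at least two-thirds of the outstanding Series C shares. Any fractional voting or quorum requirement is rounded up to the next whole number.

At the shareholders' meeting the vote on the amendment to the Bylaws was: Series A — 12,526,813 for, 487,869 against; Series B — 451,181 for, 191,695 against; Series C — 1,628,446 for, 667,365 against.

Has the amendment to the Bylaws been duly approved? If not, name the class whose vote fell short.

Approved — every class gave the required vote.

Series A: 4/5 of 15652616 = 12522092.80, rounded up to 12522093; 12,522,093 required, 12,526,813 in favor — approved.
Series B: 3/5 of 751968 = 451180.80, rounded up to 451181; 451,181 required, 451,181 in favor — approved.
Series C: 2/3 of 2442669 = 1628446; 1,628,446 required, 1,628,446 in favor — approved.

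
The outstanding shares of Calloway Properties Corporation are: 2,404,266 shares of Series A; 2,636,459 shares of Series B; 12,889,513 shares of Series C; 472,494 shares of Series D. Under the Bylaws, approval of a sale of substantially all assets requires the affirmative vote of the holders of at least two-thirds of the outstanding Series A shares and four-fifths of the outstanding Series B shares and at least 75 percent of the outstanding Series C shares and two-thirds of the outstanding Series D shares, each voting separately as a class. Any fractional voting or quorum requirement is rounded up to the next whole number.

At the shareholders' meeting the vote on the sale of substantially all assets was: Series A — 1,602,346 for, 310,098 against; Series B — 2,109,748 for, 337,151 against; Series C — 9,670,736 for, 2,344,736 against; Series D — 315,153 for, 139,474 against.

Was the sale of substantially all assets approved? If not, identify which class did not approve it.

Series A: 2/3 of 2404266 = 1602844; 1,602,844 required, 1,602,346 in favor — not approved.
Series B: 4/5 of 2636459 = 2109167.20, rounded up to 2109168; 2,109,168 required, 2,109,748 in favor — approved.
Series C: 3/4 of 12889513 = 9667134.75, rounded up to 9667135; 9,667,135 required, 9,670,736 in favor — approved.
Series D: 2/3 of 472494 = 314996; 314,996 required, 315,153 in favor — approved.

Not approved — the Series A shares did not give the required vote.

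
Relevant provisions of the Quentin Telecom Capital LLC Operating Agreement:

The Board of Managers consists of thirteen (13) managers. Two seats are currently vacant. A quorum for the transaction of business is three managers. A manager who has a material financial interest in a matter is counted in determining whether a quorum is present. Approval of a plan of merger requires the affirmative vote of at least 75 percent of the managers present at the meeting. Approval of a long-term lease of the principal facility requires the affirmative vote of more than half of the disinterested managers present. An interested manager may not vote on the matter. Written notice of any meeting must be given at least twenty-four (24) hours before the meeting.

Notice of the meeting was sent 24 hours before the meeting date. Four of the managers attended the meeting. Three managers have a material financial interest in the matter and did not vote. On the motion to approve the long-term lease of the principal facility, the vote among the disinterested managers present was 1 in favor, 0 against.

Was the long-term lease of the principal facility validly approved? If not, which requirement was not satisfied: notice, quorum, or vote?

Valid — all requirements satisfied.

Notice: 24 hours given; 24 required (24 ≥ 24). Satisfied.
Quorum: 4 present (interested managers count toward quorum); quorum is 3. Satisfied.
Vote: the long-term lease of the principal facility requires a majority of the disinterested managers present (4 − 3 = 1). A majority of 1 is 1, so 1 affirmative vote is needed; 1 voted in favor. Satisfied.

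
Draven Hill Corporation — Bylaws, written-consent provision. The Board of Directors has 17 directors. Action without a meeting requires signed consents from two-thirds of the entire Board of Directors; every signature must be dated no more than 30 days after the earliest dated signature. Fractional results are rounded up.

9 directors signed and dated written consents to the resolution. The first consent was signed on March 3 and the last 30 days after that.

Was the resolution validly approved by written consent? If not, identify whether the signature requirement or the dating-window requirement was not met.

Not effective — insufficient signatures.

Signatures required: two-thirds of 17 — 2/3 of 17 = 11.33, rounded up to 12, so 12 needed; 9 signed. Insufficient.
Dating window: the latest signature is 30 days after the earliest; the limit is 30 days. Within the window.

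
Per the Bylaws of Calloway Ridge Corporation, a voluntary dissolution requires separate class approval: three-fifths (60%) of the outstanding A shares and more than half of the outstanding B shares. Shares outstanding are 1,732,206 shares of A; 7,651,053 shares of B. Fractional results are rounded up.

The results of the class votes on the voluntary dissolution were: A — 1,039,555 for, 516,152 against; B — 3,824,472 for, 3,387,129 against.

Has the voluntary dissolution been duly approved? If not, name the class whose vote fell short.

A: 3/5 of 1732206 = 1039323.60, rounded up to 1039324; 1,039,324 required, 1,039,555 in favor — approved.
B: a majority of 7651053 is 3825527; 3,825,527 required, 3,824,472 in favor — not approved.

Not approved — the B shares did not give the required vote.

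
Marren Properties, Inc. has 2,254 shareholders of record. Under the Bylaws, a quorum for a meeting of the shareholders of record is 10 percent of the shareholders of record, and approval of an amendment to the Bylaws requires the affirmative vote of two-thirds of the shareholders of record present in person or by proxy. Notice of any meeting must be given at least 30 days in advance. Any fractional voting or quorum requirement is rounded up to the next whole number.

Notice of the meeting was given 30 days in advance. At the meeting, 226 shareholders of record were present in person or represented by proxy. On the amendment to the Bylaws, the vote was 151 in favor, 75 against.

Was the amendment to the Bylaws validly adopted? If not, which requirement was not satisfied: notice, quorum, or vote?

Notice: 30 days given; 30 required. Satisfied.
Quorum: 10% of 2,254 = 225.40, rounded up to 226; 226 present. Satisfied.
Vote: requires two-thirds of those present (226); 2/3 of 226 = 150.67, rounded up to 151, so 151 needed; 151 in favor. Satisfied.

Valid — all requirements satisfied.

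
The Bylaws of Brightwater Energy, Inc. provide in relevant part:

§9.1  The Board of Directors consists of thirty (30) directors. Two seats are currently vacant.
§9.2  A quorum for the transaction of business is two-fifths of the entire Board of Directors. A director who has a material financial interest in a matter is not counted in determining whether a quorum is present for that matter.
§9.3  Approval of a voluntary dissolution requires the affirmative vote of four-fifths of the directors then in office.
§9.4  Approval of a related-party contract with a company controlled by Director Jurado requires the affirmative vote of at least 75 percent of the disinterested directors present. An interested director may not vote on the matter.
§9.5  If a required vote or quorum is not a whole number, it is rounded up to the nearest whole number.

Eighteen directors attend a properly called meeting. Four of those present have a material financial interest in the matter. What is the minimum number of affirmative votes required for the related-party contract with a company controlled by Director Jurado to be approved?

11

The related-party contract with a company controlled by Director Jurado requires three-fourths of the disinterested directors present (18 − 4 = 14).
3/4 of 14 = 10.50, rounded up to 11.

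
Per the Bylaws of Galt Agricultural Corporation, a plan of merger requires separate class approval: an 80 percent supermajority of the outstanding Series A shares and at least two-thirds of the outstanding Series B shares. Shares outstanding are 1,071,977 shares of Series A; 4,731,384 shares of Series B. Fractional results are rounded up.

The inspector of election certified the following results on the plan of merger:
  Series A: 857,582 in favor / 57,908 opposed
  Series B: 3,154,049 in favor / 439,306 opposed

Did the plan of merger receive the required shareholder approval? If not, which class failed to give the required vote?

Not approved — the Series B shares did not give the required vote.

Series A: 4/5 of 1071977 = 857581.60, rounded up to 857582; 857,582 required, 857,582 in favor — approved.
Series B: 2/3 of 4731384 = 3154256; 3,154,256 required, 3,154,049 in favor — not approved.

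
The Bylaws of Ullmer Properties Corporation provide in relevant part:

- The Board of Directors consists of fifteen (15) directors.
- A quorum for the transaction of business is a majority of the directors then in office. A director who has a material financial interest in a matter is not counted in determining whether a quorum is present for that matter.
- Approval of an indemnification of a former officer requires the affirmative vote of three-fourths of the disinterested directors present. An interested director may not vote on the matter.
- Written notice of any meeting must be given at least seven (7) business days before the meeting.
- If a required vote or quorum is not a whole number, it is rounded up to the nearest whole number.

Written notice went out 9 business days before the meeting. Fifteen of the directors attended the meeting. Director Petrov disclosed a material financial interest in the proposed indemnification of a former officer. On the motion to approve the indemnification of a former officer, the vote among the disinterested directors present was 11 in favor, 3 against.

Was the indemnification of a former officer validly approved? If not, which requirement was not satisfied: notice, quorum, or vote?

Valid — all requirements satisfied.

Notice: 9 business days given; 7 required (9 ≥ 7). Satisfied.
Quorum: 15 present, but the 1 interested director does not count, leaving 14. Quorum is 8. Satisfied.
Vote: the indemnification of a former officer requires three-fourths of the disinterested directors present (15 − 1 = 14). 3/4 of 14 = 10.50, rounded up to 11, so 11 affirmative votes are needed; 11 voted in favor. Satisfied.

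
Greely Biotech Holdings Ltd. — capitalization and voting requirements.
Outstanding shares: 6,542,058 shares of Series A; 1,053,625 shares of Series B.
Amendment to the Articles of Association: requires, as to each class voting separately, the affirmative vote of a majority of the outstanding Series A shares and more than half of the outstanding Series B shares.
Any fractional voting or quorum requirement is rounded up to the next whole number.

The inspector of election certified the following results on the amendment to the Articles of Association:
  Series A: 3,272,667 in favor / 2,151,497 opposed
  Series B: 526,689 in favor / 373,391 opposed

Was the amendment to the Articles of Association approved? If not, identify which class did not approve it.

Series A: a majority of 6542058 is 3271030; 3,271,030 required, 3,272,667 in favor — approved.
Series B: a majority of 1053625 is 526813; 526,813 required, 526,689 in favor — not approved.

Not approved — the Series B shares did not give the required vote.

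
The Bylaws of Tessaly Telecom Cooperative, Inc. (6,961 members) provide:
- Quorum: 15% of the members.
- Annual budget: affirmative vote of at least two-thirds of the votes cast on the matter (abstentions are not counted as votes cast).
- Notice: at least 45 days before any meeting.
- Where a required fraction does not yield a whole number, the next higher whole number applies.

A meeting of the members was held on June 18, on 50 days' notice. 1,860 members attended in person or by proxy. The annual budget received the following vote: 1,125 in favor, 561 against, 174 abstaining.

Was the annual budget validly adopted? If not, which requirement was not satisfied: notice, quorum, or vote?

Valid — all requirements satisfied.

Notice: 50 days given; 45 required. Satisfied.
Quorum: 15% of 6,961 = 1,044.15, rounded up to 1,045; 1,860 present. Satisfied.
Vote: requires two-thirds of the votes cast (1,860 − 174 abstaining = 1,686); 2/3 of 1686 = 1124, so 1,124 needed; 1,125 in favor. Satisfied.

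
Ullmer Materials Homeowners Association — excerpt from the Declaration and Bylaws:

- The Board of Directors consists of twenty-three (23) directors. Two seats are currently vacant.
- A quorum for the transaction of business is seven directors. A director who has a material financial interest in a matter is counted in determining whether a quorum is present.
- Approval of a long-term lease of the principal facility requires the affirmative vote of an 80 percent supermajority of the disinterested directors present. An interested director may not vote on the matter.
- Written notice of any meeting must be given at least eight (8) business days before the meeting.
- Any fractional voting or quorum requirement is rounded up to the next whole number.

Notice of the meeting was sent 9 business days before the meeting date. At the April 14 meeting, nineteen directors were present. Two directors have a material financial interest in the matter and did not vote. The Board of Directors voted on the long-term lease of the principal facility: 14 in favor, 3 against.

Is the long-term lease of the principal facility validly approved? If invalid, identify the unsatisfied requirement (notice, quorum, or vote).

Valid — all requirements satisfied.

Notice: 9 business days given; 8 required (9 ≥ 8). Satisfied.
Quorum: 19 present (interested directors count toward quorum); quorum is 7. Satisfied.
Vote: the long-term lease of the principal facility requires four-fifths of the disinterested directors present (19 − 2 = 17). 4/5 of 17 = 13.60, rounded up to 14, so 14 affirmative votes are needed; 14 voted in favor. Satisfied.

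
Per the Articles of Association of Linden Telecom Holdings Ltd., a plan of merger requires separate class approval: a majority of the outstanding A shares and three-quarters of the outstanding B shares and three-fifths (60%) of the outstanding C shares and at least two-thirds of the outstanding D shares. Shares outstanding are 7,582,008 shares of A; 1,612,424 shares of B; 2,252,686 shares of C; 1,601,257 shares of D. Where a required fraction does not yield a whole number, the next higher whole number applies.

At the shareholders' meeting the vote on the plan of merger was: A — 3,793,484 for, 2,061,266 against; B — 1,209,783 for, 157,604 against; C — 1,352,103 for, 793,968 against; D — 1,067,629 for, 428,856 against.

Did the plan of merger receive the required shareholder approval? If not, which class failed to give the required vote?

Approved — every class gave the required vote.

A: a majority of 7582008 is 3791005; 3,791,005 required, 3,793,484 in favor — approved.
B: 3/4 of 1612424 = 1209318; 1,209,318 required, 1,209,783 in favor — approved.
C: 3/5 of 2252686 = 1351611.60, rounded up to 1351612; 1,351,612 required, 1,352,103 in favor — approved.
D: 2/3 of 1601257 = 1067504.67, rounded up to 1067505; 1,067,505 required, 1,067,629 in favor — approved.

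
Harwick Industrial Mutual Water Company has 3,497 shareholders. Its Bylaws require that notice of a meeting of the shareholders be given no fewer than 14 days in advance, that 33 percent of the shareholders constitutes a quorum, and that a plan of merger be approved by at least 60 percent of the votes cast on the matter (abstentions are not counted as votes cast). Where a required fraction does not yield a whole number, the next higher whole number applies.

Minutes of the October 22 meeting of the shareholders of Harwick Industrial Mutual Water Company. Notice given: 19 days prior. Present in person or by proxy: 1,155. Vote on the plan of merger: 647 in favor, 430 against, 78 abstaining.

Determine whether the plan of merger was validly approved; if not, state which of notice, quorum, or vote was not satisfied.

Valid — all requirements satisfied.

Notice: 19 days given; 14 required. Satisfied.
Quorum: 33% of 3,497 = 1,154.01, rounded up to 1,155; 1,155 present. Satisfied.
Vote: requires three-fifths of the votes cast (1,155 − 78 abstaining = 1,077); 3/5 of 1077 = 646.20, rounded up to 647, so 647 needed; 647 in favor. Satisfied.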